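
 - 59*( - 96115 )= 5670785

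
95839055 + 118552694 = 214391749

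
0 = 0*320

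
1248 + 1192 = 2440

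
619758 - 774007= - 154249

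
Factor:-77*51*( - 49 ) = 192423  =  3^1*7^3*11^1*17^1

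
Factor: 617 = 617^1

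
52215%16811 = 1782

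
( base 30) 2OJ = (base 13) 1204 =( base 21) 5fj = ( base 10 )2539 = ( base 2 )100111101011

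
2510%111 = 68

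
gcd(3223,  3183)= 1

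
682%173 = 163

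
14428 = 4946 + 9482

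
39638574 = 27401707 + 12236867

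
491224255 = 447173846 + 44050409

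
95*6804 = 646380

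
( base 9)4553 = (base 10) 3369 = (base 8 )6451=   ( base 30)3M9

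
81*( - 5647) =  - 457407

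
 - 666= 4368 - 5034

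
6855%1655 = 235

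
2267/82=27 +53/82 = 27.65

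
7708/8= 963 + 1/2= 963.50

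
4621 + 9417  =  14038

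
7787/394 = 19 + 301/394= 19.76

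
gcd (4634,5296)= 662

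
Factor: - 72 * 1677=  - 120744 = - 2^3 * 3^3  *13^1*43^1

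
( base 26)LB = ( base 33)GT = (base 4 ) 20231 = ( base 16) 22D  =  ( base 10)557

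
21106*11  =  232166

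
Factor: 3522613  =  191^1*18443^1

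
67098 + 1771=68869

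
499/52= 9 + 31/52 = 9.60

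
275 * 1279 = 351725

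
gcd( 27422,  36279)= 1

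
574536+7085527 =7660063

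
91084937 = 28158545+62926392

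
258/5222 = 129/2611 = 0.05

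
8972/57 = 8972/57 = 157.40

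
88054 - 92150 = -4096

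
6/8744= 3/4372=0.00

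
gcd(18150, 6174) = 6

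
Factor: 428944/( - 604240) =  - 323/455=-5^( - 1)*7^(- 1)*13^(  -  1)*17^1*19^1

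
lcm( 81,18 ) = 162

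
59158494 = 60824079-1665585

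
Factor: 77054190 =2^1* 3^1*5^1*2568473^1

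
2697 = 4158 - 1461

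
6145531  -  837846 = 5307685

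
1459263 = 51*28613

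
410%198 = 14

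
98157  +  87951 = 186108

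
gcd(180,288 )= 36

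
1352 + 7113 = 8465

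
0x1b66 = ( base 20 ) HAE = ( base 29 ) 89P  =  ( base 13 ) 3267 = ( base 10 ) 7014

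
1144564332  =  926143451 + 218420881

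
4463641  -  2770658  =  1692983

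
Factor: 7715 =5^1 * 1543^1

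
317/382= 317/382  =  0.83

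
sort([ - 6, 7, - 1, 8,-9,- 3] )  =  [ - 9, - 6, - 3,-1,  7, 8] 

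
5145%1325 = 1170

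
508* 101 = 51308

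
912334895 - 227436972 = 684897923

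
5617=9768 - 4151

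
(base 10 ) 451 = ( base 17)199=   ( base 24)ij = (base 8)703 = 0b111000011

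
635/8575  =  127/1715= 0.07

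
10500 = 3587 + 6913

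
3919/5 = 3919/5 = 783.80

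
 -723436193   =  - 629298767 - 94137426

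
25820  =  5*5164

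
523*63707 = 33318761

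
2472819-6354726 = -3881907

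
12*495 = 5940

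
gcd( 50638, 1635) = 1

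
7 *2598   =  18186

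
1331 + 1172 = 2503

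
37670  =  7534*5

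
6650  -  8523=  - 1873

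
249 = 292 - 43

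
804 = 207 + 597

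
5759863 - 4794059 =965804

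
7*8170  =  57190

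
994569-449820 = 544749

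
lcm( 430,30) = 1290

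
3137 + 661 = 3798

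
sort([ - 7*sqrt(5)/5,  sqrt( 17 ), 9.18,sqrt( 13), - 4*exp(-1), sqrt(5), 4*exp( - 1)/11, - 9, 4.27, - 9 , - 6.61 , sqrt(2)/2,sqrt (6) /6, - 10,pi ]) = [  -  10 , - 9 , - 9, - 6.61, - 7*sqrt(5)/5, - 4*exp( - 1),4*exp(-1)/11, sqrt(6)/6, sqrt( 2)/2, sqrt( 5), pi, sqrt(13), sqrt( 17), 4.27,9.18] 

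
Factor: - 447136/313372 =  - 2^3*89^1*499^( - 1) = - 712/499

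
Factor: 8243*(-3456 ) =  - 28487808 = - 2^7*3^3*8243^1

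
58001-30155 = 27846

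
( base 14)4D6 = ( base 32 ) uc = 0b1111001100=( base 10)972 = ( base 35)rr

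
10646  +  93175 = 103821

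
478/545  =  478/545 = 0.88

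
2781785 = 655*4247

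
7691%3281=1129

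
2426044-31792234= - 29366190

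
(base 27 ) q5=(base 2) 1011000011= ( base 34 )kr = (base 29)OB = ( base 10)707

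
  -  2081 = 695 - 2776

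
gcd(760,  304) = 152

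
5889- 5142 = 747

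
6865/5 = 1373 = 1373.00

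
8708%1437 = 86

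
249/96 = 83/32 = 2.59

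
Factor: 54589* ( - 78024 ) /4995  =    -  2^3* 3^(-2)*5^( - 1) * 37^( - 1) * 79^1* 691^1* 3251^1 =- 1419750712/1665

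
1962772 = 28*70099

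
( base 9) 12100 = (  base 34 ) 708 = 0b1111110100100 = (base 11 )60a4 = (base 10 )8100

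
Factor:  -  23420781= - 3^2*17^1*153077^1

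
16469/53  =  16469/53 =310.74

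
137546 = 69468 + 68078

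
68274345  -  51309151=16965194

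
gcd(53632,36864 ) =128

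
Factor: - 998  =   - 2^1*499^1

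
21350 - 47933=- 26583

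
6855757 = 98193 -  - 6757564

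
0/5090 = 0 = 0.00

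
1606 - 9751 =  - 8145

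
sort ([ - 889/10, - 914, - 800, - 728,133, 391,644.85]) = [ - 914, - 800, - 728, - 889/10 , 133, 391, 644.85 ] 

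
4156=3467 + 689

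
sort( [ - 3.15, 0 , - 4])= [  -  4, - 3.15,0 ]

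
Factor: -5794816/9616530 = -2897408/4808265= - 2^9*3^(- 1)*5^( - 1)*7^( - 1 )*11^( - 1) *23^ ( - 1 )*181^( - 1 ) * 5659^1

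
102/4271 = 102/4271 = 0.02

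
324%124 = 76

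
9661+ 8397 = 18058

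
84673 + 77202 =161875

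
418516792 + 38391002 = 456907794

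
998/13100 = 499/6550 = 0.08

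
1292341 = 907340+385001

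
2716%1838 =878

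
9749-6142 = 3607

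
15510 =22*705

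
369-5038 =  - 4669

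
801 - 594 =207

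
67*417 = 27939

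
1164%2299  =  1164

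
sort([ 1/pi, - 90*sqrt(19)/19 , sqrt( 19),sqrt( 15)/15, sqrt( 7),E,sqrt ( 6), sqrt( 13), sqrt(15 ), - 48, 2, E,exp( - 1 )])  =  [ - 48, - 90*sqrt(19) /19, sqrt( 15 )/15,1/pi , exp( - 1 ) , 2 , sqrt (6) , sqrt(7), E, E,  sqrt( 13), sqrt( 15), sqrt( 19 )]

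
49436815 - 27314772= 22122043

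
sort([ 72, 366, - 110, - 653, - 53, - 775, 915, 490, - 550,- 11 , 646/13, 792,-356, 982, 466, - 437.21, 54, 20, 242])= [ - 775,  -  653, - 550, - 437.21, - 356, - 110, - 53, - 11,20,646/13,54, 72,242,366, 466, 490, 792, 915, 982] 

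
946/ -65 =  - 946/65 = - 14.55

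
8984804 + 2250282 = 11235086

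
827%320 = 187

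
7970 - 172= 7798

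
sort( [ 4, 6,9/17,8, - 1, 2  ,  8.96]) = [ - 1,9/17, 2,4, 6, 8 , 8.96]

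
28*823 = 23044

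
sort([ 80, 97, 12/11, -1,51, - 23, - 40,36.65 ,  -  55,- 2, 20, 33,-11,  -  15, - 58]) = [ - 58, - 55,  -  40, - 23,  -  15, - 11, - 2, - 1, 12/11, 20, 33, 36.65,51, 80,97]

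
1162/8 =581/4 = 145.25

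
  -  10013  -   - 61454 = 51441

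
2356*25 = 58900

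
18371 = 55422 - 37051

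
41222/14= 2944 + 3/7  =  2944.43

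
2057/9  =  2057/9=228.56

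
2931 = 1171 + 1760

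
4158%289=112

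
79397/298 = 266  +  129/298= 266.43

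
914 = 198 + 716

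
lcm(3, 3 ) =3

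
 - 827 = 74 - 901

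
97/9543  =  97/9543=0.01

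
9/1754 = 9/1754 = 0.01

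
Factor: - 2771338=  -2^1 * 31^1*44699^1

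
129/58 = 129/58 = 2.22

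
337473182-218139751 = 119333431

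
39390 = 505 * 78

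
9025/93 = 9025/93 = 97.04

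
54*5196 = 280584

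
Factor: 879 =3^1*293^1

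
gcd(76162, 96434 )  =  2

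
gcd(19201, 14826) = 7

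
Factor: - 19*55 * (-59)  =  61655  =  5^1*11^1 * 19^1*59^1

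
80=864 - 784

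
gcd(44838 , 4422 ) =6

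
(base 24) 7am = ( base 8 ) 10306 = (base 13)1c54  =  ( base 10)4294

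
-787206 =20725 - 807931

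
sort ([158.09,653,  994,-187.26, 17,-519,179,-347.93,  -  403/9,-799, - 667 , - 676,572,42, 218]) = [ - 799, -676 , - 667, - 519, - 347.93,-187.26, - 403/9,  17,42, 158.09, 179, 218, 572, 653, 994 ] 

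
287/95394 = 287/95394 = 0.00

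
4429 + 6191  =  10620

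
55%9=1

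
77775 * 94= 7310850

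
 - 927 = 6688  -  7615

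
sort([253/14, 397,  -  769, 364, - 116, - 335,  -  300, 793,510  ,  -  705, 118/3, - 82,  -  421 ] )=[ - 769, - 705 , - 421,- 335, - 300, - 116, - 82 , 253/14 , 118/3,364, 397,  510 , 793 ]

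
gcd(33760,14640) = 80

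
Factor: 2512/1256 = 2 = 2^1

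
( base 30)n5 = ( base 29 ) NS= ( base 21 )1c2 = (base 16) 2B7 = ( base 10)695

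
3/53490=1/17830  =  0.00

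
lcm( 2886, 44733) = 89466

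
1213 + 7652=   8865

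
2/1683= 2/1683 =0.00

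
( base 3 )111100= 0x168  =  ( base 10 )360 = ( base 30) c0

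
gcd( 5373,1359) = 9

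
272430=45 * 6054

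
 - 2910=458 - 3368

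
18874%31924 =18874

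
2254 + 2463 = 4717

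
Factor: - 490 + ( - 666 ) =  - 1156 = - 2^2*17^2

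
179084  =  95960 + 83124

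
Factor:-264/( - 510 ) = 2^2*5^ ( - 1)*11^1 * 17^ (-1 ) = 44/85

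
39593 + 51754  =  91347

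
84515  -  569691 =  - 485176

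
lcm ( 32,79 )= 2528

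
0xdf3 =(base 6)24311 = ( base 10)3571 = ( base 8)6763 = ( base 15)10d1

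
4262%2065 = 132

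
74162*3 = 222486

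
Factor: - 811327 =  - 11^1*73757^1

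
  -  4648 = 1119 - 5767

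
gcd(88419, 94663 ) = 1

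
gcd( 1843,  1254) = 19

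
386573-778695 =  - 392122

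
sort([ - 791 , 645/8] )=[-791, 645/8]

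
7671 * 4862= 37296402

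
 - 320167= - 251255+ -68912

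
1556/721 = 2 + 114/721 = 2.16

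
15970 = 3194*5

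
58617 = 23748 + 34869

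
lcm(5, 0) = 0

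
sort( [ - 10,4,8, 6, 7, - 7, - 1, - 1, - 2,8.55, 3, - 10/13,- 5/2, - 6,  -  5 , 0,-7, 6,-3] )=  [ - 10, - 7, - 7, - 6  , - 5, - 3, - 5/2, - 2,-1, -1, - 10/13,0, 3, 4,6,6, 7,8, 8.55]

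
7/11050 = 7/11050=0.00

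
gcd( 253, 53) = 1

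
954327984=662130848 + 292197136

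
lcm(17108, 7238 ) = 188188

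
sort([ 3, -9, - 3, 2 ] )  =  [ - 9, - 3,2, 3]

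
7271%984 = 383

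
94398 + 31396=125794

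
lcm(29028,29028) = 29028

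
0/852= 0=0.00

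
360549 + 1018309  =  1378858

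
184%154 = 30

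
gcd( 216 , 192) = 24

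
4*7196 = 28784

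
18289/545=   18289/545 = 33.56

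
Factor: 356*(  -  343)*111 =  - 2^2*3^1*7^3*37^1*89^1 = - 13553988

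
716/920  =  179/230 = 0.78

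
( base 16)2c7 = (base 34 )KV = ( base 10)711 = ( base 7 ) 2034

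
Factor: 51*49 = 3^1*7^2*17^1 = 2499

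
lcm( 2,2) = 2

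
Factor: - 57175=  - 5^2*2287^1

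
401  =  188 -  - 213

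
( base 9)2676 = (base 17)6g7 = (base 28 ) 2fp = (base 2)11111011101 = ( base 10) 2013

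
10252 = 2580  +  7672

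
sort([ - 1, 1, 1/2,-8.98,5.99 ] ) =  [ - 8.98, - 1, 1/2 , 1,5.99 ] 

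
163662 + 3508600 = 3672262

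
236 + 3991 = 4227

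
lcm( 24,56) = 168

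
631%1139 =631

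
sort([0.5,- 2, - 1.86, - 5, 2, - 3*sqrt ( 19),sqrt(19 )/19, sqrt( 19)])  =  [ - 3*sqrt( 19), - 5, - 2,-1.86,sqrt (19) /19,0.5, 2 , sqrt( 19 )]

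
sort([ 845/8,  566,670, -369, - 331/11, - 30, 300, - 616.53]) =[ - 616.53, - 369,-331/11, - 30,  845/8, 300, 566, 670 ]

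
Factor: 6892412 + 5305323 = 5^1 * 11^1*463^1 * 479^1 = 12197735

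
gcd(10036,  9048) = 52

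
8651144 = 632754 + 8018390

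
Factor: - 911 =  - 911^1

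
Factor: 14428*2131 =30746068 = 2^2*2131^1 * 3607^1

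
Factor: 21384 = 2^3 * 3^5*11^1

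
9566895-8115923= 1450972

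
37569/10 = 3756+9/10 = 3756.90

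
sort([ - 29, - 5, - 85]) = [ - 85, - 29, - 5]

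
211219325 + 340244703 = 551464028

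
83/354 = 83/354 = 0.23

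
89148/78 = 14858/13= 1142.92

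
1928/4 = 482  =  482.00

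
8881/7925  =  1+956/7925 = 1.12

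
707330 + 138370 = 845700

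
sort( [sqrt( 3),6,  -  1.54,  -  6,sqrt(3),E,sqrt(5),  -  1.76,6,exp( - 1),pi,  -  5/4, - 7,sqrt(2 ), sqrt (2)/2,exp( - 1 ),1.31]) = [-7, - 6, - 1.76,-1.54,  -  5/4 , exp(-1 ), exp( - 1 ),sqrt(2 ) /2,1.31,sqrt ( 2),sqrt( 3),sqrt (3),sqrt( 5 ), E, pi,  6,6 ] 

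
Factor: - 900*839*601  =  -453815100 = - 2^2 * 3^2*5^2*601^1*839^1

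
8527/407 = 20 + 387/407 = 20.95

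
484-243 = 241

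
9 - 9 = 0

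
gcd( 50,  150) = 50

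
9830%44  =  18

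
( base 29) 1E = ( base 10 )43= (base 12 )37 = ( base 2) 101011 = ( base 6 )111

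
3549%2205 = 1344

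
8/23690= 4/11845 = 0.00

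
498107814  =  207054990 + 291052824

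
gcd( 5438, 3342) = 2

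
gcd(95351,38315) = 97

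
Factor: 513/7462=2^( - 1 )*3^3*7^( - 1) *13^( - 1 )*19^1*41^( - 1 ) 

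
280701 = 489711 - 209010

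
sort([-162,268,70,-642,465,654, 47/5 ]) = [ - 642, - 162, 47/5,70,268,465,654]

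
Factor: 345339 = 3^2*38371^1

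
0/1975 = 0 = 0.00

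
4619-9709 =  - 5090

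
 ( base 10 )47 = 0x2F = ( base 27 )1K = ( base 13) 38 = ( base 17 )2D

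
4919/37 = 132 + 35/37 =132.95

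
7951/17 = 7951/17 = 467.71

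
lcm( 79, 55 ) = 4345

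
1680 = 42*40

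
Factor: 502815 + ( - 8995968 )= - 8493153  =  - 3^1 *2831051^1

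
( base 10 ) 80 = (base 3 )2222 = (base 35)2a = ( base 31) 2i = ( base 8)120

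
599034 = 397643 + 201391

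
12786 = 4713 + 8073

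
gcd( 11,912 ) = 1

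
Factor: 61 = 61^1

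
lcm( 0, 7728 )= 0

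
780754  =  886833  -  106079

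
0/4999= 0 = 0.00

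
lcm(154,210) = 2310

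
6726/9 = 2242/3  =  747.33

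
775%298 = 179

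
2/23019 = 2/23019 = 0.00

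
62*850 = 52700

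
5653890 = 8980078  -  3326188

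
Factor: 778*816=634848 = 2^5*3^1 *17^1 * 389^1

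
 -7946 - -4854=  - 3092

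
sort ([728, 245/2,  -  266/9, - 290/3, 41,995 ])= [ - 290/3, - 266/9,41,245/2,728,995 ] 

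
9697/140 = 9697/140  =  69.26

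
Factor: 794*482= 382708= 2^2*241^1*397^1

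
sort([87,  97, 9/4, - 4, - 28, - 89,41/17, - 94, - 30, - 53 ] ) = [-94,-89, - 53, - 30, - 28, - 4, 9/4, 41/17,  87 , 97]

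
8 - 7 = 1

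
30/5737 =30/5737=0.01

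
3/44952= 1/14984 = 0.00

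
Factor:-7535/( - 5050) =1507/1010=2^(-1)*5^(-1)*11^1*101^(-1)*137^1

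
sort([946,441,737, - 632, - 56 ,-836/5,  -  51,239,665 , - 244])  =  [ - 632, - 244, - 836/5, - 56, - 51, 239,441,665, 737, 946]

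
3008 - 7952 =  - 4944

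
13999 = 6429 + 7570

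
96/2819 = 96/2819 = 0.03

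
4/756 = 1/189 = 0.01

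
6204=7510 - 1306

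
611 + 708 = 1319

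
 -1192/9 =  - 1192/9 = - 132.44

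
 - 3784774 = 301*( - 12574)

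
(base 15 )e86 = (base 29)3PS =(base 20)83g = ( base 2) 110011001100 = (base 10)3276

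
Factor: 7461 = 3^2 * 829^1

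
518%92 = 58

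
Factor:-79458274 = -2^1*7^1*5675591^1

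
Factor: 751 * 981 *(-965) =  - 710945415 = -  3^2*  5^1*109^1  *  193^1*751^1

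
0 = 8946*0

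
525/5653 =525/5653= 0.09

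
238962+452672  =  691634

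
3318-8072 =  - 4754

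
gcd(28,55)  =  1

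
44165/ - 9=-4908+7/9  =  -  4907.22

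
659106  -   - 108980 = 768086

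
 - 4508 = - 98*46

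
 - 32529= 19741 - 52270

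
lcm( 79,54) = 4266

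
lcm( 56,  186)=5208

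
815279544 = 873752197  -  58472653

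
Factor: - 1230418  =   - 2^1*7^1*87887^1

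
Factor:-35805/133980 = -31/116 =- 2^( - 2 )*29^(-1 ) *31^1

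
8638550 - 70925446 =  - 62286896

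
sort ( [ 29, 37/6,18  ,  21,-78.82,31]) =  [ - 78.82,37/6,18,21,29, 31] 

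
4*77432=309728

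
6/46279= 6/46279  =  0.00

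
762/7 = 762/7  =  108.86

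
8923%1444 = 259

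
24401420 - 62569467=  - 38168047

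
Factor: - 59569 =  - 71^1*839^1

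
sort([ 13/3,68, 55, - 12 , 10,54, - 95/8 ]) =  [ - 12, - 95/8,13/3, 10, 54,55,68] 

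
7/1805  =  7/1805 = 0.00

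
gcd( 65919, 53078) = 1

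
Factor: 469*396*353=65560572 = 2^2*3^2*7^1*11^1*67^1*353^1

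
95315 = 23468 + 71847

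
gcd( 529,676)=1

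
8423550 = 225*37438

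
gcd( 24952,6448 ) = 8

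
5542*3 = 16626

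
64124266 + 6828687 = 70952953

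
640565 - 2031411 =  - 1390846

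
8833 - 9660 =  -827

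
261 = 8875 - 8614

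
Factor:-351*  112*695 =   -  2^4*3^3*5^1*7^1*13^1  *139^1  =  - 27321840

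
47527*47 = 2233769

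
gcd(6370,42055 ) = 65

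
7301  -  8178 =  - 877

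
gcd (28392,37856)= 9464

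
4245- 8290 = - 4045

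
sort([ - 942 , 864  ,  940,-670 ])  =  [ - 942,-670, 864, 940 ] 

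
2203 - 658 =1545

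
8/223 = 8/223 = 0.04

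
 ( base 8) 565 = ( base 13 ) 229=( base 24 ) fd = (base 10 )373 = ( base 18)12D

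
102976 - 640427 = -537451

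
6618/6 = 1103 =1103.00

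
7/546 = 1/78 = 0.01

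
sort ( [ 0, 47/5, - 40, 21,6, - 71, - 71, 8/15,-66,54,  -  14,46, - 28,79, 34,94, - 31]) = [-71, -71,  -  66,- 40, - 31, - 28, - 14,  0, 8/15, 6,  47/5,21, 34, 46, 54, 79, 94]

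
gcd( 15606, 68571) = 9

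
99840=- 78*( - 1280 ) 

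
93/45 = 2 + 1/15 = 2.07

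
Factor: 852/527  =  2^2* 3^1*17^( - 1 )*31^ ( - 1)*71^1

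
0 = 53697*0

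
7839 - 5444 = 2395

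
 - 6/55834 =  - 1 + 27914/27917 = - 0.00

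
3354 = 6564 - 3210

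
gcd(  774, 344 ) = 86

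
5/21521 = 5/21521 = 0.00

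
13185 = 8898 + 4287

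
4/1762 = 2/881 =0.00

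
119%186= 119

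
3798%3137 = 661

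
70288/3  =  23429 + 1/3 = 23429.33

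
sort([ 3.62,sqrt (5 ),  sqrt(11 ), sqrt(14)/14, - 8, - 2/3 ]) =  [-8, - 2/3, sqrt(14 ) /14,sqrt( 5 ),  sqrt( 11), 3.62]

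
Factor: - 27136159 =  - 23^1*53^1*113^1*197^1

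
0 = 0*9291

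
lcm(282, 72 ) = 3384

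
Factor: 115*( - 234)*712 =- 19159920 = - 2^4 * 3^2*5^1*13^1*23^1*89^1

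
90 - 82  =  8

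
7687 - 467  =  7220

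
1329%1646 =1329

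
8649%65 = 4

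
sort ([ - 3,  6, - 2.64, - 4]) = [ -4, - 3, - 2.64, 6]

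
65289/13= 5022+3/13 = 5022.23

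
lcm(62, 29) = 1798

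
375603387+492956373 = 868559760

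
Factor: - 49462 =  - 2^1*7^1*3533^1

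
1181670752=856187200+325483552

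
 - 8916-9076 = -17992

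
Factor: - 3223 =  - 11^1*293^1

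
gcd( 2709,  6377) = 7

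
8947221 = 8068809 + 878412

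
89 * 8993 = 800377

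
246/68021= 246/68021= 0.00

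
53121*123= 6533883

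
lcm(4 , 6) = 12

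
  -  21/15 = -2 + 3/5  =  -1.40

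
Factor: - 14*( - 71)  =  2^1*7^1*71^1 = 994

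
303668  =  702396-398728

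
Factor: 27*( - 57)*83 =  - 127737 = -3^4*19^1*83^1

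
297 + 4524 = 4821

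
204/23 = 204/23 = 8.87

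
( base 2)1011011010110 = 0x16D6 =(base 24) a3e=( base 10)5846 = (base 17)133F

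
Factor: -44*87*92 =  - 2^4*3^1*11^1*23^1 * 29^1 = -352176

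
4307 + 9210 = 13517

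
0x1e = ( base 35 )u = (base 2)11110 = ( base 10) 30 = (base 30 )10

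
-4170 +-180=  - 4350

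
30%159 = 30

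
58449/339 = 19483/113 = 172.42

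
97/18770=97/18770 = 0.01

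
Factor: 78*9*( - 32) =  - 2^6*3^3 * 13^1 = -22464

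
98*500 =49000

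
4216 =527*8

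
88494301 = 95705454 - 7211153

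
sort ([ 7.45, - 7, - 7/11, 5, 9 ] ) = [ - 7, - 7/11,5,7.45,9 ]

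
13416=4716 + 8700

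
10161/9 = 1129 = 1129.00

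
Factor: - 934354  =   - 2^1* 17^1* 27481^1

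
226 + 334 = 560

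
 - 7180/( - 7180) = 1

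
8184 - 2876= 5308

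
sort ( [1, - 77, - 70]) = [ - 77,-70,1]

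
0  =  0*7163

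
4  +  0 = 4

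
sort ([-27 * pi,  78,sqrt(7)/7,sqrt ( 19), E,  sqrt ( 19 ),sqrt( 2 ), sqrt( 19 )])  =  [ - 27 *pi,sqrt( 7 )/7 , sqrt ( 2),E,sqrt( 19 ), sqrt( 19), sqrt(19 ), 78 ] 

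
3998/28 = 142 + 11/14 = 142.79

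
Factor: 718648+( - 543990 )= 174658 = 2^1 * 11^1*17^1*467^1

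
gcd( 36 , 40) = 4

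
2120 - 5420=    - 3300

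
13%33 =13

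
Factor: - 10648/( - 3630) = 44/15 = 2^2 * 3^( - 1)*5^( - 1)*11^1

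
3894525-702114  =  3192411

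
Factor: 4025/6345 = 805/1269= 3^( - 3 ) * 5^1*7^1 * 23^1*47^( - 1)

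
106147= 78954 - - 27193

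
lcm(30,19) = 570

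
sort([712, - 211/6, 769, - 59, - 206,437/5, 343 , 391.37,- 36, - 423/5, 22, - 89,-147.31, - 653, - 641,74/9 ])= [ - 653,-641, - 206,-147.31 ,-89,-423/5,-59, - 36,-211/6, 74/9,22, 437/5, 343, 391.37, 712,769]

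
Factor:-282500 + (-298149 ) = -580649 = - 101^1*5749^1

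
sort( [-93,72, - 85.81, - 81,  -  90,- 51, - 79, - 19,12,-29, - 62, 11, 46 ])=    [ - 93,-90 , - 85.81,-81, - 79,  -  62, -51,  -  29, - 19, 11,12, 46, 72]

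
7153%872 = 177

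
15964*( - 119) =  - 1899716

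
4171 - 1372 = 2799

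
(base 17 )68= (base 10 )110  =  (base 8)156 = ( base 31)3H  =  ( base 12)92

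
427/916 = 427/916  =  0.47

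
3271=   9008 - 5737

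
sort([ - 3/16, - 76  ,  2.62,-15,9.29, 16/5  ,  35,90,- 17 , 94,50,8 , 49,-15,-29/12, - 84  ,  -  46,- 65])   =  [ - 84 ,-76, - 65, - 46,- 17,-15, - 15,-29/12,-3/16 , 2.62, 16/5, 8, 9.29,  35,  49,50,90 , 94] 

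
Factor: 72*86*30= 2^5*3^3*5^1*43^1 = 185760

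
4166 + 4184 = 8350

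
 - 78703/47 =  -1675 + 22/47 = - 1674.53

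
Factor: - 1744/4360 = - 2/5 = - 2^1*5^ ( - 1 ) 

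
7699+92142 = 99841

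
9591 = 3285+6306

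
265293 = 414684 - 149391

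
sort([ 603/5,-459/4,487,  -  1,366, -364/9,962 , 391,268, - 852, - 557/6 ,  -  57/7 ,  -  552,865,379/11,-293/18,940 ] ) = [  -  852,-552,  -  459/4,  -  557/6,  -  364/9, - 293/18,- 57/7,- 1,379/11, 603/5 , 268, 366,391 , 487,865,940,962]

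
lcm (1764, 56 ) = 3528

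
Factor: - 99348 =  - 2^2 * 3^1*17^1*487^1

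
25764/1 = 25764 = 25764.00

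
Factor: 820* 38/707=2^3*5^1*7^( - 1 ) * 19^1*41^1 * 101^(-1)= 31160/707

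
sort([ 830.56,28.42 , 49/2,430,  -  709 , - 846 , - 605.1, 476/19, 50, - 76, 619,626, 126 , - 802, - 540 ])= [ - 846, - 802,-709, - 605.1,-540,-76, 49/2,476/19,28.42,50,126 , 430,  619,626,830.56] 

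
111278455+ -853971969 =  - 742693514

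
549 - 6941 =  -6392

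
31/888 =31/888 = 0.03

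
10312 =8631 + 1681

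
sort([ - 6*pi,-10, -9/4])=[ - 6*pi, - 10,- 9/4 ] 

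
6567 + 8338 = 14905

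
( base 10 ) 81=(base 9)100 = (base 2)1010001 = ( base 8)121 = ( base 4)1101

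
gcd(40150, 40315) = 55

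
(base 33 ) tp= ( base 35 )s2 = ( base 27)19A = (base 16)3d6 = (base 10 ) 982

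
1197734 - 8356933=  - 7159199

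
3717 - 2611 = 1106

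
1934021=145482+1788539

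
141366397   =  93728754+47637643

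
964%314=22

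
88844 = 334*266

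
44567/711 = 62  +  485/711 = 62.68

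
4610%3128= 1482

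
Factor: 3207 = 3^1*1069^1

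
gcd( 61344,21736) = 8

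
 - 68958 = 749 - 69707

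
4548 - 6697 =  - 2149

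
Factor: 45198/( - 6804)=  - 2^( - 1 )*3^1*7^(- 1)*31^1 = - 93/14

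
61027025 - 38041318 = 22985707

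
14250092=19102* 746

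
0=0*( - 8779 )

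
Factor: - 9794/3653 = - 2^1*13^(-1)*59^1*83^1*281^( - 1)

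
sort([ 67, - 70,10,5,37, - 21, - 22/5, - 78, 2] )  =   [ - 78, -70,-21  ,  -  22/5,2, 5 , 10,37, 67 ] 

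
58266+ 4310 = 62576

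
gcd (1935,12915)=45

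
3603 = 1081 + 2522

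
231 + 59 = 290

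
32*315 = 10080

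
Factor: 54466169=101^1*539269^1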